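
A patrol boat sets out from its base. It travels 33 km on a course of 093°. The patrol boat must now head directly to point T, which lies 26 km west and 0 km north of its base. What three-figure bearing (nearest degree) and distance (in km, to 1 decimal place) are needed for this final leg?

Leg 1 (093°, 33 km): east 33 sin 93° = 32.95, north 33 cos 93° = -1.73
Current position: (32.95, -1.73). Target: (-26, 0). Remaining: Δeast = -58.95, Δnorth = 1.73.
Bearing = atan2(-58.95, 1.73) mod 360° = 271.68°; distance = √((-58.95)² + (1.73)²) = 58.980 km.

272°, 59.0 km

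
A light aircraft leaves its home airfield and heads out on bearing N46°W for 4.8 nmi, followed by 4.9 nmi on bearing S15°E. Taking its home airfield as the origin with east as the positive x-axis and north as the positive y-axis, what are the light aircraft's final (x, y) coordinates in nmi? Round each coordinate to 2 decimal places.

Leg 1 (N46°W, 4.8 nmi): east 4.8 sin 314° = -3.45, north 4.8 cos 314° = 3.33
Leg 2 (S15°E, 4.9 nmi): east 4.9 sin 165° = 1.27, north 4.9 cos 165° = -4.73
Summing: -2.18 nmi east, -1.40 nmi north → (-2.18, -1.40).

(-2.18, -1.40)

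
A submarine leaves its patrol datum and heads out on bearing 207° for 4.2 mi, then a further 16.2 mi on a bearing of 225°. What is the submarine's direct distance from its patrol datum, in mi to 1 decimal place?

Leg 1 (207°, 4.2 mi): east 4.2 sin 207° = -1.91, north 4.2 cos 207° = -3.74
Leg 2 (225°, 16.2 mi): east 16.2 sin 225° = -11.46, north 16.2 cos 225° = -11.46
Net: -13.36 east, -15.20 north. Distance = √((-13.36)² + (-15.20)²) = 20.236 mi.

20.2 mi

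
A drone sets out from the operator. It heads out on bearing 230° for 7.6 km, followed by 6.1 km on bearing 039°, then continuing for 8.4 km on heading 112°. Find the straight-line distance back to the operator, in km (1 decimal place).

6.7 km

Leg 1 (230°, 7.6 km): east 7.6 sin 230° = -5.82, north 7.6 cos 230° = -4.89
Leg 2 (039°, 6.1 km): east 6.1 sin 39° = 3.84, north 6.1 cos 39° = 4.74
Leg 3 (112°, 8.4 km): east 8.4 sin 112° = 7.79, north 8.4 cos 112° = -3.15
Net: 5.81 east, -3.29 north. Distance = √((5.81)² + (-3.29)²) = 6.673 km.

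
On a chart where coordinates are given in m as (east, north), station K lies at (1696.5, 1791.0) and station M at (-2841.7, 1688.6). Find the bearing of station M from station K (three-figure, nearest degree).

Δeast = -2841.7 − 1696.5 = -4538.20; Δnorth = 1688.6 − 1791.0 = -102.40.
Bearing = atan2(Δeast, Δnorth) mod 360° = 268.71° ≈ 269°.

269°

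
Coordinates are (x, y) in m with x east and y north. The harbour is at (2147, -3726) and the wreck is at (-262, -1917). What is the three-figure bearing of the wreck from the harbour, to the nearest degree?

307°

Δeast = -262 − 2147 = -2409.00; Δnorth = -1917 − -3726 = 1809.00.
Bearing = atan2(Δeast, Δnorth) mod 360° = 306.90° ≈ 307°.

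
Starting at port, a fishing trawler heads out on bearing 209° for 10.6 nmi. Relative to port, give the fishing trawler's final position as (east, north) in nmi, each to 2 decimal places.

Leg 1 (209°, 10.6 nmi): east 10.6 sin 209° = -5.14, north 10.6 cos 209° = -9.27
Summing: -5.14 nmi east, -9.27 nmi north → (-5.14, -9.27).

(-5.14, -9.27)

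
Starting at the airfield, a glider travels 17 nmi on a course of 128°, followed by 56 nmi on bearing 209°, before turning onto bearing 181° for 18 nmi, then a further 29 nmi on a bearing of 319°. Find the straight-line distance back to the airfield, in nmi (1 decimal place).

Leg 1 (128°, 17 nmi): east 17 sin 128° = 13.40, north 17 cos 128° = -10.47
Leg 2 (209°, 56 nmi): east 56 sin 209° = -27.15, north 56 cos 209° = -48.98
Leg 3 (181°, 18 nmi): east 18 sin 181° = -0.31, north 18 cos 181° = -18.00
Leg 4 (319°, 29 nmi): east 29 sin 319° = -19.03, north 29 cos 319° = 21.89
Net: -33.09 east, -55.56 north. Distance = √((-33.09)² + (-55.56)²) = 64.665 nmi.

64.7 nmi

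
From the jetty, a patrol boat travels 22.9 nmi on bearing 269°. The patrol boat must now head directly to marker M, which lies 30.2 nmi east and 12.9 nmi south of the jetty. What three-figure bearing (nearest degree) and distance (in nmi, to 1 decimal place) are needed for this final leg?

103°, 54.5 nmi

Leg 1 (269°, 22.9 nmi): east 22.9 sin 269° = -22.90, north 22.9 cos 269° = -0.40
Current position: (-22.90, -0.40). Target: (30.2, -12.9). Remaining: Δeast = 53.10, Δnorth = -12.50.
Bearing = atan2(53.10, -12.50) mod 360° = 103.25°; distance = √((53.10)² + (-12.50)²) = 54.548 nmi.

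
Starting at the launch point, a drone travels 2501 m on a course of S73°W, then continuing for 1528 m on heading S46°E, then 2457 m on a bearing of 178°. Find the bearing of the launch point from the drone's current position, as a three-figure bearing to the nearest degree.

Leg 1 (S73°W, 2501 m): east 2501 sin 253° = -2391.72, north 2501 cos 253° = -731.22
Leg 2 (S46°E, 1528 m): east 1528 sin 134° = 1099.15, north 1528 cos 134° = -1061.44
Leg 3 (178°, 2457 m): east 2457 sin 178° = 85.75, north 2457 cos 178° = -2455.50
Net displacement: -1206.82 east, -4248.16 north. Direction back to start is (1206.82, 4248.16): bearing = atan2(1206.82, 4248.16) mod 360° = 15.86° ≈ 016°.

016°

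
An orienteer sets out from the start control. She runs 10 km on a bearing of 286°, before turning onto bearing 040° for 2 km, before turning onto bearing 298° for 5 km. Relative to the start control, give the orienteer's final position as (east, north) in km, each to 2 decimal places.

Leg 1 (286°, 10 km): east 10 sin 286° = -9.61, north 10 cos 286° = 2.76
Leg 2 (040°, 2 km): east 2 sin 40° = 1.29, north 2 cos 40° = 1.53
Leg 3 (298°, 5 km): east 5 sin 298° = -4.41, north 5 cos 298° = 2.35
Summing: -12.74 km east, 6.64 km north → (-12.74, 6.64).

(-12.74, 6.64)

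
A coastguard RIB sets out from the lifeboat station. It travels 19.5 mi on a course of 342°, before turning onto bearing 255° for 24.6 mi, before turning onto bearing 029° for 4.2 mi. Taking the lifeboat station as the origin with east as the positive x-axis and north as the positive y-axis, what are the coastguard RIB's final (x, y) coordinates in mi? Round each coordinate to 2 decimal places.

Leg 1 (342°, 19.5 mi): east 19.5 sin 342° = -6.03, north 19.5 cos 342° = 18.55
Leg 2 (255°, 24.6 mi): east 24.6 sin 255° = -23.76, north 24.6 cos 255° = -6.37
Leg 3 (029°, 4.2 mi): east 4.2 sin 29° = 2.04, north 4.2 cos 29° = 3.67
Summing: -27.75 mi east, 15.85 mi north → (-27.75, 15.85).

(-27.75, 15.85)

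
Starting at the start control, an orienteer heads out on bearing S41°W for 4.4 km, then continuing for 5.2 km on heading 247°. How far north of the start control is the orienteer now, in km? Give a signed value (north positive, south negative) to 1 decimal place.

-5.4 km

Leg 1 (S41°W, 4.4 km): east 4.4 sin 221° = -2.89, north 4.4 cos 221° = -3.32
Leg 2 (247°, 5.2 km): east 5.2 sin 247° = -4.79, north 5.2 cos 247° = -2.03
Net north component: -5.35 km.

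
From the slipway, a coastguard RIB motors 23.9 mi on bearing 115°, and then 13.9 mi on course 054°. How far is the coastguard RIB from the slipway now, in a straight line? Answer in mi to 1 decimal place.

33.0 mi

Leg 1 (115°, 23.9 mi): east 23.9 sin 115° = 21.66, north 23.9 cos 115° = -10.10
Leg 2 (054°, 13.9 mi): east 13.9 sin 54° = 11.25, north 13.9 cos 54° = 8.17
Net: 32.91 east, -1.93 north. Distance = √((32.91)² + (-1.93)²) = 32.963 mi.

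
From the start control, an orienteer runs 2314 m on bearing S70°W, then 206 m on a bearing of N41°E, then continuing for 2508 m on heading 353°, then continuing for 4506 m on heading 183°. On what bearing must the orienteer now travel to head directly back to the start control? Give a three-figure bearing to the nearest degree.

Leg 1 (S70°W, 2314 m): east 2314 sin 250° = -2174.45, north 2314 cos 250° = -791.43
Leg 2 (N41°E, 206 m): east 206 sin 41° = 135.15, north 206 cos 41° = 155.47
Leg 3 (353°, 2508 m): east 2508 sin 353° = -305.65, north 2508 cos 353° = 2489.31
Leg 4 (183°, 4506 m): east 4506 sin 183° = -235.83, north 4506 cos 183° = -4499.82
Net displacement: -2580.77 east, -2646.48 north. Direction back to start is (2580.77, 2646.48): bearing = atan2(2580.77, 2646.48) mod 360° = 44.28° ≈ 044°.

044°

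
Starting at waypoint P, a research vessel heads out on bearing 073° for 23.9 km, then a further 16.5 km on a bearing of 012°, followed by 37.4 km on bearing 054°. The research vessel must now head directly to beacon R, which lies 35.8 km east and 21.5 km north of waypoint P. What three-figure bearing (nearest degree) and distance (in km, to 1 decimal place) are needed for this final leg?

221°, 31.4 km

Leg 1 (073°, 23.9 km): east 23.9 sin 73° = 22.86, north 23.9 cos 73° = 6.99
Leg 2 (012°, 16.5 km): east 16.5 sin 12° = 3.43, north 16.5 cos 12° = 16.14
Leg 3 (054°, 37.4 km): east 37.4 sin 54° = 30.26, north 37.4 cos 54° = 21.98
Current position: (56.54, 45.11). Target: (35.8, 21.5). Remaining: Δeast = -20.74, Δnorth = -23.61.
Bearing = atan2(-20.74, -23.61) mod 360° = 221.30°; distance = √((-20.74)² + (-23.61)²) = 31.428 km.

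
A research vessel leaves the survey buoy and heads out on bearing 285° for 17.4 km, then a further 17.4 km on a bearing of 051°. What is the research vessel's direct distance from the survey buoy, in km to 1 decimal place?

Leg 1 (285°, 17.4 km): east 17.4 sin 285° = -16.81, north 17.4 cos 285° = 4.50
Leg 2 (051°, 17.4 km): east 17.4 sin 51° = 13.52, north 17.4 cos 51° = 10.95
Net: -3.28 east, 15.45 north. Distance = √((-3.28)² + (15.45)²) = 15.799 km.

15.8 km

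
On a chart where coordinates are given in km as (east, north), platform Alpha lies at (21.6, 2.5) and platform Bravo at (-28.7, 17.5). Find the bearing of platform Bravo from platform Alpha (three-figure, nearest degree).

Δeast = -28.7 − 21.6 = -50.30; Δnorth = 17.5 − 2.5 = 15.00.
Bearing = atan2(Δeast, Δnorth) mod 360° = 286.61° ≈ 287°.

287°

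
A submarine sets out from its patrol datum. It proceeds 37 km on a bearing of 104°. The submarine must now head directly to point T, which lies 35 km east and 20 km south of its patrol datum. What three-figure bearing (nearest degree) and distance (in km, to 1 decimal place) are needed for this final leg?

185°, 11.1 km

Leg 1 (104°, 37 km): east 37 sin 104° = 35.90, north 37 cos 104° = -8.95
Current position: (35.90, -8.95). Target: (35, -20). Remaining: Δeast = -0.90, Δnorth = -11.05.
Bearing = atan2(-0.90, -11.05) mod 360° = 184.66°; distance = √((-0.90)² + (-11.05)²) = 11.086 km.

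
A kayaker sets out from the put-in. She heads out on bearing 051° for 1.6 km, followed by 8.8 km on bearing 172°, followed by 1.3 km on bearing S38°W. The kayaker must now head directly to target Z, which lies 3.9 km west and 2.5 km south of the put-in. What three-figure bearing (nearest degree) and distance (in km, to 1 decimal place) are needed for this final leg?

Leg 1 (051°, 1.6 km): east 1.6 sin 51° = 1.24, north 1.6 cos 51° = 1.01
Leg 2 (172°, 8.8 km): east 8.8 sin 172° = 1.22, north 8.8 cos 172° = -8.71
Leg 3 (S38°W, 1.3 km): east 1.3 sin 218° = -0.80, north 1.3 cos 218° = -1.02
Current position: (1.67, -8.73). Target: (-3.9, -2.5). Remaining: Δeast = -5.57, Δnorth = 6.23.
Bearing = atan2(-5.57, 6.23) mod 360° = 318.22°; distance = √((-5.57)² + (6.23)²) = 8.357 km.

318°, 8.4 km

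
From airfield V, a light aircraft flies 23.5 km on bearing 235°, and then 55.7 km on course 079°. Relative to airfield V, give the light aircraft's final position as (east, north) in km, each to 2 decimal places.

Leg 1 (235°, 23.5 km): east 23.5 sin 235° = -19.25, north 23.5 cos 235° = -13.48
Leg 2 (079°, 55.7 km): east 55.7 sin 79° = 54.68, north 55.7 cos 79° = 10.63
Summing: 35.43 km east, -2.85 km north → (35.43, -2.85).

(35.43, -2.85)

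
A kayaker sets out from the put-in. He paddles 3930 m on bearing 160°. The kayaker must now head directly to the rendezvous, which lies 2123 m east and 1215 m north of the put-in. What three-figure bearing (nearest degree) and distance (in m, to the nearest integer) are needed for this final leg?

Leg 1 (160°, 3930 m): east 3930 sin 160° = 1344.14, north 3930 cos 160° = -3692.99
Current position: (1344.14, -3692.99). Target: (2123, 1215). Remaining: Δeast = 778.86, Δnorth = 4907.99.
Bearing = atan2(778.86, 4907.99) mod 360° = 9.02°; distance = √((778.86)² + (4907.99)²) = 4969.407 m.

009°, 4969 m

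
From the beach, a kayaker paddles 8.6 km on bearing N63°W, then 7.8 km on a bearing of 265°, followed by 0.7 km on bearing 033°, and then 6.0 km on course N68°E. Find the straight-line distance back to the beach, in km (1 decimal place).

11.3 km

Leg 1 (N63°W, 8.6 km): east 8.6 sin 297° = -7.66, north 8.6 cos 297° = 3.90
Leg 2 (265°, 7.8 km): east 7.8 sin 265° = -7.77, north 7.8 cos 265° = -0.68
Leg 3 (033°, 0.7 km): east 0.7 sin 33° = 0.38, north 0.7 cos 33° = 0.59
Leg 4 (N68°E, 6.0 km): east 6.0 sin 68° = 5.56, north 6.0 cos 68° = 2.25
Net: -9.49 east, 6.06 north. Distance = √((-9.49)² + (6.06)²) = 11.258 km.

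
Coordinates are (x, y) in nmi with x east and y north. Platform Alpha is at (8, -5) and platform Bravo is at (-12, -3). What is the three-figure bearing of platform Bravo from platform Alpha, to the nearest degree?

276°

Δeast = -12 − 8 = -20.00; Δnorth = -3 − -5 = 2.00.
Bearing = atan2(Δeast, Δnorth) mod 360° = 275.71° ≈ 276°.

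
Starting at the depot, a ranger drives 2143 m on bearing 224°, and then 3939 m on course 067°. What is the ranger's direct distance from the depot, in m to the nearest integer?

2137 m

Leg 1 (224°, 2143 m): east 2143 sin 224° = -1488.65, north 2143 cos 224° = -1541.55
Leg 2 (067°, 3939 m): east 3939 sin 67° = 3625.87, north 3939 cos 67° = 1539.09
Net: 2137.22 east, -2.46 north. Distance = √((2137.22)² + (-2.46)²) = 2137.217 m.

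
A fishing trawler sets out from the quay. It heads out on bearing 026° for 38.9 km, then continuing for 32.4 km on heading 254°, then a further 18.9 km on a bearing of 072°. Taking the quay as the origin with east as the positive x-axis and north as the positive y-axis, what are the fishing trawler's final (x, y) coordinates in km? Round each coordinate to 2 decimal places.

Leg 1 (026°, 38.9 km): east 38.9 sin 26° = 17.05, north 38.9 cos 26° = 34.96
Leg 2 (254°, 32.4 km): east 32.4 sin 254° = -31.14, north 32.4 cos 254° = -8.93
Leg 3 (072°, 18.9 km): east 18.9 sin 72° = 17.97, north 18.9 cos 72° = 5.84
Summing: 3.88 km east, 31.87 km north → (3.88, 31.87).

(3.88, 31.87)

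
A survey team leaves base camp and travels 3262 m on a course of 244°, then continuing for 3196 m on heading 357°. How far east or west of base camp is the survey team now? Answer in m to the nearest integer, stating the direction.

Leg 1 (244°, 3262 m): east 3262 sin 244° = -2931.87, north 3262 cos 244° = -1429.97
Leg 2 (357°, 3196 m): east 3196 sin 357° = -167.27, north 3196 cos 357° = 3191.62
Net east component: -3099.13 m.

3099 m west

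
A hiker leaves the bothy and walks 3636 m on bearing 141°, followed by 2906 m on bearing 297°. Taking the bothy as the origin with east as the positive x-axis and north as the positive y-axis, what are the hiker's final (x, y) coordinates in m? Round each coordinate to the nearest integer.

(-301, -1506)

Leg 1 (141°, 3636 m): east 3636 sin 141° = 2288.21, north 3636 cos 141° = -2825.70
Leg 2 (297°, 2906 m): east 2906 sin 297° = -2589.26, north 2906 cos 297° = 1319.30
Summing: -301.06 m east, -1506.41 m north → (-301, -1506).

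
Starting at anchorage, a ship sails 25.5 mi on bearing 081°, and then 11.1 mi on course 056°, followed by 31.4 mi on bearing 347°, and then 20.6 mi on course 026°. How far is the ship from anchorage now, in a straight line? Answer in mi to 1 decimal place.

Leg 1 (081°, 25.5 mi): east 25.5 sin 81° = 25.19, north 25.5 cos 81° = 3.99
Leg 2 (056°, 11.1 mi): east 11.1 sin 56° = 9.20, north 11.1 cos 56° = 6.21
Leg 3 (347°, 31.4 mi): east 31.4 sin 347° = -7.06, north 31.4 cos 347° = 30.60
Leg 4 (026°, 20.6 mi): east 20.6 sin 26° = 9.03, north 20.6 cos 26° = 18.52
Net: 36.36 east, 59.31 north. Distance = √((36.36)² + (59.31)²) = 69.563 mi.

69.6 mi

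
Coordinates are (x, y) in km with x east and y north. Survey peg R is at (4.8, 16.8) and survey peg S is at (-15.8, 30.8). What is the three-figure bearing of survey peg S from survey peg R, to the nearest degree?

Δeast = -15.8 − 4.8 = -20.60; Δnorth = 30.8 − 16.8 = 14.00.
Bearing = atan2(Δeast, Δnorth) mod 360° = 304.20° ≈ 304°.

304°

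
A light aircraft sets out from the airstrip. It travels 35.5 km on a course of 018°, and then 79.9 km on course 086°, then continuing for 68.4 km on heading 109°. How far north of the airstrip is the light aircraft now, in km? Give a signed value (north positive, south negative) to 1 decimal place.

17.1 km

Leg 1 (018°, 35.5 km): east 35.5 sin 18° = 10.97, north 35.5 cos 18° = 33.76
Leg 2 (086°, 79.9 km): east 79.9 sin 86° = 79.71, north 79.9 cos 86° = 5.57
Leg 3 (109°, 68.4 km): east 68.4 sin 109° = 64.67, north 68.4 cos 109° = -22.27
Net north component: 17.07 km.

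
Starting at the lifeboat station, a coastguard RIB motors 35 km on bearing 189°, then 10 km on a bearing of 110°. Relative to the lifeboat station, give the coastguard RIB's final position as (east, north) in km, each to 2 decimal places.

Leg 1 (189°, 35 km): east 35 sin 189° = -5.48, north 35 cos 189° = -34.57
Leg 2 (110°, 10 km): east 10 sin 110° = 9.40, north 10 cos 110° = -3.42
Summing: 3.92 km east, -37.99 km north → (3.92, -37.99).

(3.92, -37.99)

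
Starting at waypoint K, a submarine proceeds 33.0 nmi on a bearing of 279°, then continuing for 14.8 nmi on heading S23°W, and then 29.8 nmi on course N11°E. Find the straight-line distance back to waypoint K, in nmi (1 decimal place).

38.7 nmi

Leg 1 (279°, 33.0 nmi): east 33.0 sin 279° = -32.59, north 33.0 cos 279° = 5.16
Leg 2 (S23°W, 14.8 nmi): east 14.8 sin 203° = -5.78, north 14.8 cos 203° = -13.62
Leg 3 (N11°E, 29.8 nmi): east 29.8 sin 11° = 5.69, north 29.8 cos 11° = 29.25
Net: -32.69 east, 20.79 north. Distance = √((-32.69)² + (20.79)²) = 38.742 nmi.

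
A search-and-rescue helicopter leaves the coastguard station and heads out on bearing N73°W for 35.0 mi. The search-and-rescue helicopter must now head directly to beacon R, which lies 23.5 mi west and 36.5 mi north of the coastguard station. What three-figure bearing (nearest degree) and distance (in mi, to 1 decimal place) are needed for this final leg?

Leg 1 (N73°W, 35.0 mi): east 35.0 sin 287° = -33.47, north 35.0 cos 287° = 10.23
Current position: (-33.47, 10.23). Target: (-23.5, 36.5). Remaining: Δeast = 9.97, Δnorth = 26.27.
Bearing = atan2(9.97, 26.27) mod 360° = 20.79°; distance = √((9.97)² + (26.27)²) = 28.096 mi.

021°, 28.1 mi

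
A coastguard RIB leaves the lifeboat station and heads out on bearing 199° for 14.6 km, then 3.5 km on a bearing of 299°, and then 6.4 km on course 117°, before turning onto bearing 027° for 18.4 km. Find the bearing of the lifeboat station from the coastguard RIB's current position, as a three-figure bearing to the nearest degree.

258°

Leg 1 (199°, 14.6 km): east 14.6 sin 199° = -4.75, north 14.6 cos 199° = -13.80
Leg 2 (299°, 3.5 km): east 3.5 sin 299° = -3.06, north 3.5 cos 299° = 1.70
Leg 3 (117°, 6.4 km): east 6.4 sin 117° = 5.70, north 6.4 cos 117° = -2.91
Leg 4 (027°, 18.4 km): east 18.4 sin 27° = 8.35, north 18.4 cos 27° = 16.39
Net displacement: 6.24 east, 1.38 north. Direction back to start is (-6.24, -1.38): bearing = atan2(-6.24, -1.38) mod 360° = 257.52° ≈ 258°.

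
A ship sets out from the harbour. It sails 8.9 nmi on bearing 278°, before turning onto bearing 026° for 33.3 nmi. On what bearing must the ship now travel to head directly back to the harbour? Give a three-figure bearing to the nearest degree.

191°

Leg 1 (278°, 8.9 nmi): east 8.9 sin 278° = -8.81, north 8.9 cos 278° = 1.24
Leg 2 (026°, 33.3 nmi): east 33.3 sin 26° = 14.60, north 33.3 cos 26° = 29.93
Net displacement: 5.78 east, 31.17 north. Direction back to start is (-5.78, -31.17): bearing = atan2(-5.78, -31.17) mod 360° = 190.51° ≈ 191°.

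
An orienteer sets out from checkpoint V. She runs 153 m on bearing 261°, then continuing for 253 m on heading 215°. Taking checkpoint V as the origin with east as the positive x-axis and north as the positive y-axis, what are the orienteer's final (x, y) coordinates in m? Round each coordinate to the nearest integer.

(-296, -231)

Leg 1 (261°, 153 m): east 153 sin 261° = -151.12, north 153 cos 261° = -23.93
Leg 2 (215°, 253 m): east 253 sin 215° = -145.11, north 253 cos 215° = -207.25
Summing: -296.23 m east, -231.18 m north → (-296, -231).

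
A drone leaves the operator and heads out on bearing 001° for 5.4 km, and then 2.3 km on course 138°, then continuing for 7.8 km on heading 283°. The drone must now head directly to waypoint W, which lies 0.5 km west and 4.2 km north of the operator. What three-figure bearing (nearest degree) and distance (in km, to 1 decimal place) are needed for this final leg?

Leg 1 (001°, 5.4 km): east 5.4 sin 1° = 0.09, north 5.4 cos 1° = 5.40
Leg 2 (138°, 2.3 km): east 2.3 sin 138° = 1.54, north 2.3 cos 138° = -1.71
Leg 3 (283°, 7.8 km): east 7.8 sin 283° = -7.60, north 7.8 cos 283° = 1.75
Current position: (-5.97, 5.44). Target: (-0.5, 4.2). Remaining: Δeast = 5.47, Δnorth = -1.24.
Bearing = atan2(5.47, -1.24) mod 360° = 102.83°; distance = √((5.47)² + (-1.24)²) = 5.607 km.

103°, 5.6 km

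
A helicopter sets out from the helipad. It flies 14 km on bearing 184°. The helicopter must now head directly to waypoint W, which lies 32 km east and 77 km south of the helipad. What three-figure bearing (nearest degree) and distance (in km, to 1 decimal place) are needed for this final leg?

Leg 1 (184°, 14 km): east 14 sin 184° = -0.98, north 14 cos 184° = -13.97
Current position: (-0.98, -13.97). Target: (32, -77). Remaining: Δeast = 32.98, Δnorth = -63.03.
Bearing = atan2(32.98, -63.03) mod 360° = 152.38°; distance = √((32.98)² + (-63.03)²) = 71.139 km.

152°, 71.1 km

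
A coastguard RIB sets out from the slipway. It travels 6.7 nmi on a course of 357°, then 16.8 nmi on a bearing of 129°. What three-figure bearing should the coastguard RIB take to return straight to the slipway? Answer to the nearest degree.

287°

Leg 1 (357°, 6.7 nmi): east 6.7 sin 357° = -0.35, north 6.7 cos 357° = 6.69
Leg 2 (129°, 16.8 nmi): east 16.8 sin 129° = 13.06, north 16.8 cos 129° = -10.57
Net displacement: 12.71 east, -3.88 north. Direction back to start is (-12.71, 3.88): bearing = atan2(-12.71, 3.88) mod 360° = 286.99° ≈ 287°.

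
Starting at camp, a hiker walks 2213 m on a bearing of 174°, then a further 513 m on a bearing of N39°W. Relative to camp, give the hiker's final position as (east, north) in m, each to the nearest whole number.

(-92, -1802)

Leg 1 (174°, 2213 m): east 2213 sin 174° = 231.32, north 2213 cos 174° = -2200.88
Leg 2 (N39°W, 513 m): east 513 sin 321° = -322.84, north 513 cos 321° = 398.68
Summing: -91.52 m east, -1802.20 m north → (-92, -1802).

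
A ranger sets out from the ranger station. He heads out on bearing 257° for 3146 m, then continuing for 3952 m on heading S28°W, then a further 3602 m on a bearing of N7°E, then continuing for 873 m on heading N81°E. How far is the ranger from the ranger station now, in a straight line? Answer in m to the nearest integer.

3652 m

Leg 1 (257°, 3146 m): east 3146 sin 257° = -3065.37, north 3146 cos 257° = -707.70
Leg 2 (S28°W, 3952 m): east 3952 sin 208° = -1855.35, north 3952 cos 208° = -3489.41
Leg 3 (N7°E, 3602 m): east 3602 sin 7° = 438.97, north 3602 cos 7° = 3575.15
Leg 4 (N81°E, 873 m): east 873 sin 81° = 862.25, north 873 cos 81° = 136.57
Net: -3619.49 east, -485.39 north. Distance = √((-3619.49)² + (-485.39)²) = 3651.895 m.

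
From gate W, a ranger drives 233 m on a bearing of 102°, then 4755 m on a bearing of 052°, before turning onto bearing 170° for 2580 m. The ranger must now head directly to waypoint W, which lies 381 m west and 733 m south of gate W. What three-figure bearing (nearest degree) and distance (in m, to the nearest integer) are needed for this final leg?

257°, 4922 m

Leg 1 (102°, 233 m): east 233 sin 102° = 227.91, north 233 cos 102° = -48.44
Leg 2 (052°, 4755 m): east 4755 sin 52° = 3746.99, north 4755 cos 52° = 2927.47
Leg 3 (170°, 2580 m): east 2580 sin 170° = 448.01, north 2580 cos 170° = -2540.80
Current position: (4422.91, 338.22). Target: (-381, -733). Remaining: Δeast = -4803.91, Δnorth = -1071.22.
Bearing = atan2(-4803.91, -1071.22) mod 360° = 257.43°; distance = √((-4803.91)² + (-1071.22)²) = 4921.899 m.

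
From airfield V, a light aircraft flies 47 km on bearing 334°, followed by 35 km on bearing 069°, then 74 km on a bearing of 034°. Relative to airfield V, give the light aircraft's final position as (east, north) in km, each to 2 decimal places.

(53.45, 116.13)

Leg 1 (334°, 47 km): east 47 sin 334° = -20.60, north 47 cos 334° = 42.24
Leg 2 (069°, 35 km): east 35 sin 69° = 32.68, north 35 cos 69° = 12.54
Leg 3 (034°, 74 km): east 74 sin 34° = 41.38, north 74 cos 34° = 61.35
Summing: 53.45 km east, 116.13 km north → (53.45, 116.13).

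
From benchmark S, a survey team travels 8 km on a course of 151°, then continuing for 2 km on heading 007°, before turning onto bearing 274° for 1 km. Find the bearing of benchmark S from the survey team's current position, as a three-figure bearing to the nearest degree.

328°

Leg 1 (151°, 8 km): east 8 sin 151° = 3.88, north 8 cos 151° = -7.00
Leg 2 (007°, 2 km): east 2 sin 7° = 0.24, north 2 cos 7° = 1.99
Leg 3 (274°, 1 km): east 1 sin 274° = -1.00, north 1 cos 274° = 0.07
Net displacement: 3.12 east, -4.94 north. Direction back to start is (-3.12, 4.94): bearing = atan2(-3.12, 4.94) mod 360° = 327.70° ≈ 328°.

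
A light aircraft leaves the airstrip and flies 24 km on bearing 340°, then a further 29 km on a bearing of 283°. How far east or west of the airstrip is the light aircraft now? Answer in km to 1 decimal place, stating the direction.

36.5 km west

Leg 1 (340°, 24 km): east 24 sin 340° = -8.21, north 24 cos 340° = 22.55
Leg 2 (283°, 29 km): east 29 sin 283° = -28.26, north 29 cos 283° = 6.52
Net east component: -36.47 km.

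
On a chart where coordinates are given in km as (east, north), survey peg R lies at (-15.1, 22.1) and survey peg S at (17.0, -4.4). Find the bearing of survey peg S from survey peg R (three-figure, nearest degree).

130°

Δeast = 17.0 − -15.1 = 32.10; Δnorth = -4.4 − 22.1 = -26.50.
Bearing = atan2(Δeast, Δnorth) mod 360° = 129.54° ≈ 130°.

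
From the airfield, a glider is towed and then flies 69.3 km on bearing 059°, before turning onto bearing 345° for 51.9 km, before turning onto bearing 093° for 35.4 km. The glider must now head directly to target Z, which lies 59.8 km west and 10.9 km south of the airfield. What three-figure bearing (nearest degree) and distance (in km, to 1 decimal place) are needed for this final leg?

Leg 1 (059°, 69.3 km): east 69.3 sin 59° = 59.40, north 69.3 cos 59° = 35.69
Leg 2 (345°, 51.9 km): east 51.9 sin 345° = -13.43, north 51.9 cos 345° = 50.13
Leg 3 (093°, 35.4 km): east 35.4 sin 93° = 35.35, north 35.4 cos 93° = -1.85
Current position: (81.32, 83.97). Target: (-59.8, -10.9). Remaining: Δeast = -141.12, Δnorth = -94.87.
Bearing = atan2(-141.12, -94.87) mod 360° = 236.09°; distance = √((-141.12)² + (-94.87)²) = 170.046 km.

236°, 170.0 km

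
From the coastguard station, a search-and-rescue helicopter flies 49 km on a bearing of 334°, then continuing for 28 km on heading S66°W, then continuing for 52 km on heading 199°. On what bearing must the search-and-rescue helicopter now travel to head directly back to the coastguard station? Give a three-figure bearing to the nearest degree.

Leg 1 (334°, 49 km): east 49 sin 334° = -21.48, north 49 cos 334° = 44.04
Leg 2 (S66°W, 28 km): east 28 sin 246° = -25.58, north 28 cos 246° = -11.39
Leg 3 (199°, 52 km): east 52 sin 199° = -16.93, north 52 cos 199° = -49.17
Net displacement: -63.99 east, -16.51 north. Direction back to start is (63.99, 16.51): bearing = atan2(63.99, 16.51) mod 360° = 75.53° ≈ 076°.

076°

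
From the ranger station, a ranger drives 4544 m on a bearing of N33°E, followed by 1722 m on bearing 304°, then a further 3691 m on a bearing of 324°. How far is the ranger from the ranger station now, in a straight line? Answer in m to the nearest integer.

Leg 1 (N33°E, 4544 m): east 4544 sin 33° = 2474.84, north 4544 cos 33° = 3810.92
Leg 2 (304°, 1722 m): east 1722 sin 304° = -1427.60, north 1722 cos 304° = 962.93
Leg 3 (324°, 3691 m): east 3691 sin 324° = -2169.52, north 3691 cos 324° = 2986.08
Net: -1122.28 east, 7759.93 north. Distance = √((-1122.28)² + (7759.93)²) = 7840.666 m.

7841 m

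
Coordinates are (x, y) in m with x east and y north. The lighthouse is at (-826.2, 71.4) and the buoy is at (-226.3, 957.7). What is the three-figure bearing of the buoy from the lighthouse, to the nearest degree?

034°

Δeast = -226.3 − -826.2 = 599.90; Δnorth = 957.7 − 71.4 = 886.30.
Bearing = atan2(Δeast, Δnorth) mod 360° = 34.09° ≈ 034°.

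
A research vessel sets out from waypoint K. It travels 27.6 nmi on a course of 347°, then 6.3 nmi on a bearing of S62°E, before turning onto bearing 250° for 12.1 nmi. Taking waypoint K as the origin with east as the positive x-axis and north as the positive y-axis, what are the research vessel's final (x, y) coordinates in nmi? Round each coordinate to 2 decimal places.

Leg 1 (347°, 27.6 nmi): east 27.6 sin 347° = -6.21, north 27.6 cos 347° = 26.89
Leg 2 (S62°E, 6.3 nmi): east 6.3 sin 118° = 5.56, north 6.3 cos 118° = -2.96
Leg 3 (250°, 12.1 nmi): east 12.1 sin 250° = -11.37, north 12.1 cos 250° = -4.14
Summing: -12.02 nmi east, 19.80 nmi north → (-12.02, 19.80).

(-12.02, 19.80)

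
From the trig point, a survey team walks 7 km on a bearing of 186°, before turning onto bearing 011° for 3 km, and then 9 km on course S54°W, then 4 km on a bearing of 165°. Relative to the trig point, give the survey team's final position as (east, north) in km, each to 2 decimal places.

(-6.41, -13.17)

Leg 1 (186°, 7 km): east 7 sin 186° = -0.73, north 7 cos 186° = -6.96
Leg 2 (011°, 3 km): east 3 sin 11° = 0.57, north 3 cos 11° = 2.94
Leg 3 (S54°W, 9 km): east 9 sin 234° = -7.28, north 9 cos 234° = -5.29
Leg 4 (165°, 4 km): east 4 sin 165° = 1.04, north 4 cos 165° = -3.86
Summing: -6.41 km east, -13.17 km north → (-6.41, -13.17).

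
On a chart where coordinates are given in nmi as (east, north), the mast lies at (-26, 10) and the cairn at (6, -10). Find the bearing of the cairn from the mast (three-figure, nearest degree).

Δeast = 6 − -26 = 32.00; Δnorth = -10 − 10 = -20.00.
Bearing = atan2(Δeast, Δnorth) mod 360° = 122.01° ≈ 122°.

122°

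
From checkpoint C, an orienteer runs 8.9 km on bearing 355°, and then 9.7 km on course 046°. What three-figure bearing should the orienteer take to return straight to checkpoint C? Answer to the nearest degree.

Leg 1 (355°, 8.9 km): east 8.9 sin 355° = -0.78, north 8.9 cos 355° = 8.87
Leg 2 (046°, 9.7 km): east 9.7 sin 46° = 6.98, north 9.7 cos 46° = 6.74
Net displacement: 6.20 east, 15.60 north. Direction back to start is (-6.20, -15.60): bearing = atan2(-6.20, -15.60) mod 360° = 201.68° ≈ 202°.

202°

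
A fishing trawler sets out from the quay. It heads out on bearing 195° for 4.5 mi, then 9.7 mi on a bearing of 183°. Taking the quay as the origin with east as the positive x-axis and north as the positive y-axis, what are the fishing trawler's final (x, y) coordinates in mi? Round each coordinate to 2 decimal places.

(-1.67, -14.03)

Leg 1 (195°, 4.5 mi): east 4.5 sin 195° = -1.16, north 4.5 cos 195° = -4.35
Leg 2 (183°, 9.7 mi): east 9.7 sin 183° = -0.51, north 9.7 cos 183° = -9.69
Summing: -1.67 mi east, -14.03 mi north → (-1.67, -14.03).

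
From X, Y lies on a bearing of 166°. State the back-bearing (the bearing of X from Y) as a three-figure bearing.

Back-bearing = 166° + 180° = 346°.

346°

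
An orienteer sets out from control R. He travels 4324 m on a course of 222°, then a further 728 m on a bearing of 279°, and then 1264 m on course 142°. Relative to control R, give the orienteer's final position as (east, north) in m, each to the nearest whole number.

Leg 1 (222°, 4324 m): east 4324 sin 222° = -2893.32, north 4324 cos 222° = -3213.36
Leg 2 (279°, 728 m): east 728 sin 279° = -719.04, north 728 cos 279° = 113.88
Leg 3 (142°, 1264 m): east 1264 sin 142° = 778.20, north 1264 cos 142° = -996.05
Summing: -2834.16 m east, -4095.52 m north → (-2834, -4096).

(-2834, -4096)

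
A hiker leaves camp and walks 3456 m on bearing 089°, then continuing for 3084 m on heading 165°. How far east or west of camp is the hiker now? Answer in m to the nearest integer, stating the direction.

Leg 1 (089°, 3456 m): east 3456 sin 89° = 3455.47, north 3456 cos 89° = 60.32
Leg 2 (165°, 3084 m): east 3084 sin 165° = 798.20, north 3084 cos 165° = -2978.92
Net east component: 4253.67 m.

4254 m east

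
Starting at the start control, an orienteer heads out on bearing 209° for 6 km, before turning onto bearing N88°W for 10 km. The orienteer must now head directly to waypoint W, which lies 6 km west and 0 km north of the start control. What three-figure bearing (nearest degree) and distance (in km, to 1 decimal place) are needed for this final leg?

Leg 1 (209°, 6 km): east 6 sin 209° = -2.91, north 6 cos 209° = -5.25
Leg 2 (N88°W, 10 km): east 10 sin 272° = -9.99, north 10 cos 272° = 0.35
Current position: (-12.90, -4.90). Target: (-6, 0). Remaining: Δeast = 6.90, Δnorth = 4.90.
Bearing = atan2(6.90, 4.90) mod 360° = 54.64°; distance = √((6.90)² + (4.90)²) = 8.464 km.

055°, 8.5 km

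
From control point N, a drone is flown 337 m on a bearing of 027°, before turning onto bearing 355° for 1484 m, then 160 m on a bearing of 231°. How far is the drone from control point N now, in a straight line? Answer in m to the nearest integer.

Leg 1 (027°, 337 m): east 337 sin 27° = 152.99, north 337 cos 27° = 300.27
Leg 2 (355°, 1484 m): east 1484 sin 355° = -129.34, north 1484 cos 355° = 1478.35
Leg 3 (231°, 160 m): east 160 sin 231° = -124.34, north 160 cos 231° = -100.69
Net: -100.69 east, 1677.93 north. Distance = √((-100.69)² + (1677.93)²) = 1680.949 m.

1681 m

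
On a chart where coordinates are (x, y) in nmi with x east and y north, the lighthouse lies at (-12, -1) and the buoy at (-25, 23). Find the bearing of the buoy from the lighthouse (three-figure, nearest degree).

332°

Δeast = -25 − -12 = -13.00; Δnorth = 23 − -1 = 24.00.
Bearing = atan2(Δeast, Δnorth) mod 360° = 331.56° ≈ 332°.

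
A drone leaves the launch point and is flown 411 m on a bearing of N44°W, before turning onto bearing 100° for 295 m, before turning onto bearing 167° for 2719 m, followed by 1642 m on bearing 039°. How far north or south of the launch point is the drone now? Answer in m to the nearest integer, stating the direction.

Leg 1 (N44°W, 411 m): east 411 sin 316° = -285.50, north 411 cos 316° = 295.65
Leg 2 (100°, 295 m): east 295 sin 100° = 290.52, north 295 cos 100° = -51.23
Leg 3 (167°, 2719 m): east 2719 sin 167° = 611.64, north 2719 cos 167° = -2649.31
Leg 4 (039°, 1642 m): east 1642 sin 39° = 1033.34, north 1642 cos 39° = 1276.07
Net north component: -1128.82 m.

1129 m south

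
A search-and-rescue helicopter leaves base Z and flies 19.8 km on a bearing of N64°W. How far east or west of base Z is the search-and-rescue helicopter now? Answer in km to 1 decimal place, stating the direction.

Leg 1 (N64°W, 19.8 km): east 19.8 sin 296° = -17.80, north 19.8 cos 296° = 8.68
Net east component: -17.80 km.

17.8 km west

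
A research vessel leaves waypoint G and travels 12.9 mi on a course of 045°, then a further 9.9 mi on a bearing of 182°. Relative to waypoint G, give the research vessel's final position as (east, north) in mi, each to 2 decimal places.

(8.78, -0.77)

Leg 1 (045°, 12.9 mi): east 12.9 sin 45° = 9.12, north 12.9 cos 45° = 9.12
Leg 2 (182°, 9.9 mi): east 9.9 sin 182° = -0.35, north 9.9 cos 182° = -9.89
Summing: 8.78 mi east, -0.77 mi north → (8.78, -0.77).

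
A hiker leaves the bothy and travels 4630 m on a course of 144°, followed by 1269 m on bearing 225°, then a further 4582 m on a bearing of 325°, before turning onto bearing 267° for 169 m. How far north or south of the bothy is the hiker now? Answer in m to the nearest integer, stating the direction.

Leg 1 (144°, 4630 m): east 4630 sin 144° = 2721.45, north 4630 cos 144° = -3745.75
Leg 2 (225°, 1269 m): east 1269 sin 225° = -897.32, north 1269 cos 225° = -897.32
Leg 3 (325°, 4582 m): east 4582 sin 325° = -2628.13, north 4582 cos 325° = 3753.35
Leg 4 (267°, 169 m): east 169 sin 267° = -168.77, north 169 cos 267° = -8.84
Net north component: -898.56 m.

899 m south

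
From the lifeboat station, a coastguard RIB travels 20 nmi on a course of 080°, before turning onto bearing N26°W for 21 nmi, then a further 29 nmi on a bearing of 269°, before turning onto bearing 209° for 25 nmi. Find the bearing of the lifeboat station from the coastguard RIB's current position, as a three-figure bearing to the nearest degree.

090°

Leg 1 (080°, 20 nmi): east 20 sin 80° = 19.70, north 20 cos 80° = 3.47
Leg 2 (N26°W, 21 nmi): east 21 sin 334° = -9.21, north 21 cos 334° = 18.87
Leg 3 (269°, 29 nmi): east 29 sin 269° = -29.00, north 29 cos 269° = -0.51
Leg 4 (209°, 25 nmi): east 25 sin 209° = -12.12, north 25 cos 209° = -21.87
Net displacement: -30.63 east, -0.02 north. Direction back to start is (30.63, 0.02): bearing = atan2(30.63, 0.02) mod 360° = 89.96° ≈ 090°.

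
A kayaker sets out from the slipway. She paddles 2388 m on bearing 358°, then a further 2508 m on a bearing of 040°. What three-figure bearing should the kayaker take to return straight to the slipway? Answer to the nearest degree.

Leg 1 (358°, 2388 m): east 2388 sin 358° = -83.34, north 2388 cos 358° = 2386.55
Leg 2 (040°, 2508 m): east 2508 sin 40° = 1612.11, north 2508 cos 40° = 1921.24
Net displacement: 1528.77 east, 4307.78 north. Direction back to start is (-1528.77, -4307.78): bearing = atan2(-1528.77, -4307.78) mod 360° = 199.54° ≈ 200°.

200°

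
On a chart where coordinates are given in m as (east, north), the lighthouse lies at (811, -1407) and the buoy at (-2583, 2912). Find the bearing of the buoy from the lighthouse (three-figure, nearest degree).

Δeast = -2583 − 811 = -3394.00; Δnorth = 2912 − -1407 = 4319.00.
Bearing = atan2(Δeast, Δnorth) mod 360° = 321.84° ≈ 322°.

322°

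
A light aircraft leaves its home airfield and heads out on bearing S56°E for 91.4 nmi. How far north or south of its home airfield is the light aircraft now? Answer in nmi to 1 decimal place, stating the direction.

51.1 nmi south

Leg 1 (S56°E, 91.4 nmi): east 91.4 sin 124° = 75.77, north 91.4 cos 124° = -51.11
Net north component: -51.11 nmi.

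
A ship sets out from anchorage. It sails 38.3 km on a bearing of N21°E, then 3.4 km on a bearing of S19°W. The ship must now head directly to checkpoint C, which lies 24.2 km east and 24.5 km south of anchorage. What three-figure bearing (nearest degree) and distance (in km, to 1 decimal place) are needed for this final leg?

169°, 58.2 km

Leg 1 (N21°E, 38.3 km): east 38.3 sin 21° = 13.73, north 38.3 cos 21° = 35.76
Leg 2 (S19°W, 3.4 km): east 3.4 sin 199° = -1.11, north 3.4 cos 199° = -3.21
Current position: (12.62, 32.54). Target: (24.2, -24.5). Remaining: Δeast = 11.58, Δnorth = -57.04.
Bearing = atan2(11.58, -57.04) mod 360° = 168.52°; distance = √((11.58)² + (-57.04)²) = 58.205 km.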